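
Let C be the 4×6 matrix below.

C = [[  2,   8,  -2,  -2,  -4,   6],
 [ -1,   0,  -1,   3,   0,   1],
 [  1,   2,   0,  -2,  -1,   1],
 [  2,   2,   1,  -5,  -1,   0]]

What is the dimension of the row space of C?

Row reduce to echelon form.
R2 ← R2 + (1/2)·R1: [0, 4, -2, 2, -2, 4]
R3 ← R3 − (1/2)·R1: [0, -2, 1, -1, 1, -2]
R4 ← R4 − R1: [0, -6, 3, -3, 3, -6]
R3 ← R3 + (1/2)·R2: [0, 0, 0, 0, 0, 0]
R4 ← R4 + (3/2)·R2: [0, 0, 0, 0, 0, 0]
Echelon form has 2 nonzero rows, so rank(C) = 2.
The row space has dimension equal to the rank: 2.

2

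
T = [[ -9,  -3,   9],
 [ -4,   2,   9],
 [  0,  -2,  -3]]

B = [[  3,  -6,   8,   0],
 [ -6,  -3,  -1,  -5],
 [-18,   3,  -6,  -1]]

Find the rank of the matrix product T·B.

2

First compute TB:
[[-171,  90, -123,   6],
 [-186,  45, -88, -19],
 [ 66,  -3,  20,  13]]
Now row reduce the product.
R2 ← R2 − (62/57)·R1: [0, -1005/19, 870/19, -485/19]
R3 ← R3 + (22/57)·R1: [0, 603/19, -522/19, 291/19]
R3 ← R3 + (3/5)·R2: [0, 0, 0, 0]
2 nonzero rows, so rank(TB) = 2.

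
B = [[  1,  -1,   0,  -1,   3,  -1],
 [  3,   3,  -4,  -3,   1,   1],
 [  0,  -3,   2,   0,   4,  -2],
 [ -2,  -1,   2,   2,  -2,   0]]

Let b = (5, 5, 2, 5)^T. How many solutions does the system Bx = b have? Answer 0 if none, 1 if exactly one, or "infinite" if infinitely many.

Row reduce the augmented matrix [B | b].
R2 ← R2 − (3)·R1: [0, 6, -4, 0, -8, 4, -10]
R4 ← R4 + (2)·R1: [0, -3, 2, 0, 4, -2, 15]
R3 ← R3 + (1/2)·R2: [0, 0, 0, 0, 0, 0, -3]
R4 ← R4 + (1/2)·R2: [0, 0, 0, 0, 0, 0, 10]
R4 ← R4 + (10/3)·R3: [0, 0, 0, 0, 0, 0, 0]
The echelon form has 3 nonzero rows; the last pivot sits in the augmented column, so rank(B) = 2 but rank([B|b]) = 3.
Since the ranks differ, the system is inconsistent.
It has no solutions.

0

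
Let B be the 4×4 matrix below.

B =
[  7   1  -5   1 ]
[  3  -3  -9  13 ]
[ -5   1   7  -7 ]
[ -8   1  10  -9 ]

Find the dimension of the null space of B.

Row reduce to echelon form.
R2 ← R2 − (3/7)·R1: [0, -24/7, -48/7, 88/7]
R3 ← R3 + (5/7)·R1: [0, 12/7, 24/7, -44/7]
R4 ← R4 + (8/7)·R1: [0, 15/7, 30/7, -55/7]
R3 ← R3 + (1/2)·R2: [0, 0, 0, 0]
R4 ← R4 + (5/8)·R2: [0, 0, 0, 0]
2 nonzero rows, so rank(B) = 2.
B has 4 columns; by rank–nullity, nullity = 4 − 2 = 2.

2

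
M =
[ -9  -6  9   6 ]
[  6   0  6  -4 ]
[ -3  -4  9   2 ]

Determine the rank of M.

Row reduce to echelon form.
R2 ← R2 + (2/3)·R1: [0, -4, 12, 0]
R3 ← R3 − (1/3)·R1: [0, -2, 6, 0]
R3 ← R3 − (1/2)·R2: [0, 0, 0, 0]
Echelon form has 2 nonzero rows, so rank(M) = 2.

2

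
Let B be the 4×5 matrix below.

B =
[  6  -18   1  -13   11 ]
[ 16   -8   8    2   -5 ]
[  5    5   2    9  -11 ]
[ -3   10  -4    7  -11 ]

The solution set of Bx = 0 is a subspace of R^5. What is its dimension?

1

Row reduce to echelon form.
R2 ← R2 − (8/3)·R1: [0, 40, 16/3, 110/3, -103/3]
R3 ← R3 − (5/6)·R1: [0, 20, 7/6, 119/6, -121/6]
R4 ← R4 + (1/2)·R1: [0, 1, -7/2, 1/2, -11/2]
R3 ← R3 − (1/2)·R2: [0, 0, -3/2, 3/2, -3]
R4 ← R4 − (1/40)·R2: [0, 0, -109/30, -5/12, -557/120]
R4 ← R4 − (109/45)·R3: [0, 0, 0, -81/20, 21/8]
4 nonzero rows, so rank(B) = 4.
B has 5 columns; by rank–nullity, nullity = 5 − 4 = 1.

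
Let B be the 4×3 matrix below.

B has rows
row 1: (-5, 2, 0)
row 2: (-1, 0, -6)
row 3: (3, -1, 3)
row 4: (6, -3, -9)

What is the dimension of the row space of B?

2

Row reduce to echelon form.
R2 ← R2 − (1/5)·R1: [0, -2/5, -6]
R3 ← R3 + (3/5)·R1: [0, 1/5, 3]
R4 ← R4 + (6/5)·R1: [0, -3/5, -9]
R3 ← R3 + (1/2)·R2: [0, 0, 0]
R4 ← R4 − (3/2)·R2: [0, 0, 0]
Echelon form has 2 nonzero rows, so rank(B) = 2.
The row space has dimension equal to the rank: 2.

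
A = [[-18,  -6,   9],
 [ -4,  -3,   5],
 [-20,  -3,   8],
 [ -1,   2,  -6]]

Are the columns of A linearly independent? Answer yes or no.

Row reduce A to echelon form.
R2 ← R2 − (2/9)·R1: [0, -5/3, 3]
R3 ← R3 − (10/9)·R1: [0, 11/3, -2]
R4 ← R4 − (1/18)·R1: [0, 7/3, -13/2]
R3 ← R3 + (11/5)·R2: [0, 0, 23/5]
R4 ← R4 + (7/5)·R2: [0, 0, -23/10]
R4 ← R4 + (1/2)·R3: [0, 0, 0]
3 pivots among 3 columns.
Every column is a pivot column, so the columns are linearly independent.

yes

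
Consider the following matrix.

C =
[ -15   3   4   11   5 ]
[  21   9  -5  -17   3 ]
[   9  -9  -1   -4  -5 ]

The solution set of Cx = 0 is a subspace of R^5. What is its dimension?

2

Row reduce to echelon form.
R2 ← R2 + (7/5)·R1: [0, 66/5, 3/5, -8/5, 10]
R3 ← R3 + (3/5)·R1: [0, -36/5, 7/5, 13/5, -2]
R3 ← R3 + (6/11)·R2: [0, 0, 19/11, 19/11, 38/11]
3 nonzero rows, so rank(C) = 3.
C has 5 columns; by rank–nullity, nullity = 5 − 3 = 2.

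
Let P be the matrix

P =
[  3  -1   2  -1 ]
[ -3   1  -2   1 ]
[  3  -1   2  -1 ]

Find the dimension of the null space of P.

3

Row reduce to echelon form.
R2 ← R2 + R1: [0, 0, 0, 0]
R3 ← R3 − R1: [0, 0, 0, 0]
1 nonzero row, so rank(P) = 1.
P has 4 columns; by rank–nullity, nullity = 4 − 1 = 3.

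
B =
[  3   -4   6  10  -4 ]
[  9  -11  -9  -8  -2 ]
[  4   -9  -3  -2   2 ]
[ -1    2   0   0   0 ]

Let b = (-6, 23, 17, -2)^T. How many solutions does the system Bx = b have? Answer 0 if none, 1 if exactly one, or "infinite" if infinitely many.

Row reduce the augmented matrix [B | b].
R2 ← R2 − (3)·R1: [0, 1, -27, -38, 10, 41]
R3 ← R3 − (4/3)·R1: [0, -11/3, -11, -46/3, 22/3, 25]
R4 ← R4 + (1/3)·R1: [0, 2/3, 2, 10/3, -4/3, -4]
R3 ← R3 + (11/3)·R2: [0, 0, -110, -464/3, 44, 526/3]
R4 ← R4 − (2/3)·R2: [0, 0, 20, 86/3, -8, -94/3]
R4 ← R4 + (2/11)·R3: [0, 0, 0, 6/11, 0, 6/11]
The echelon form has 4 nonzero rows, and every pivot lies in the first 5 columns, so rank(B) = rank([B|b]) = 4.
The system is consistent.
rank = 4 < 5 unknowns, so there are infinitely many solutions.

infinite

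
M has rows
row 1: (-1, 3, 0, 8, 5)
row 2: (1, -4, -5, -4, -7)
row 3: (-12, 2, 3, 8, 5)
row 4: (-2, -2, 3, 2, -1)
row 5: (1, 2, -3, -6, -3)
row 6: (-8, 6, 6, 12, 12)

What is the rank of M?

Row reduce to echelon form.
R2 ← R2 + R1: [0, -1, -5, 4, -2]
R3 ← R3 − (12)·R1: [0, -34, 3, -88, -55]
R4 ← R4 − (2)·R1: [0, -8, 3, -14, -11]
R5 ← R5 + R1: [0, 5, -3, 2, 2]
R6 ← R6 − (8)·R1: [0, -18, 6, -52, -28]
R3 ← R3 − (34)·R2: [0, 0, 173, -224, 13]
R4 ← R4 − (8)·R2: [0, 0, 43, -46, 5]
R5 ← R5 + (5)·R2: [0, 0, -28, 22, -8]
R6 ← R6 − (18)·R2: [0, 0, 96, -124, 8]
R4 ← R4 − (43/173)·R3: [0, 0, 0, 1674/173, 306/173]
R5 ← R5 + (28/173)·R3: [0, 0, 0, -2466/173, -1020/173]
R6 ← R6 − (96/173)·R3: [0, 0, 0, 52/173, 136/173]
R5 ← R5 + (137/93)·R4: [0, 0, 0, 0, -102/31]
R6 ← R6 − (26/837)·R4: [0, 0, 0, 0, 68/93]
R6 ← R6 + (2/9)·R5: [0, 0, 0, 0, 0]
Echelon form has 5 nonzero rows, so rank(M) = 5.

5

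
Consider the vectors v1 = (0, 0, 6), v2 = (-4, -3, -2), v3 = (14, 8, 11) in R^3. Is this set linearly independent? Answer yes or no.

Form the matrix with these vectors as rows and row reduce.
Swap R1 ↔ R2
R3 ← R3 + (7/2)·R1: [0, -5/2, 4]
Swap R2 ↔ R3
3 nonzero rows, so the 3 vectors span a space of dimension 3.
Since 3 = 3, the vectors are linearly independent.

yes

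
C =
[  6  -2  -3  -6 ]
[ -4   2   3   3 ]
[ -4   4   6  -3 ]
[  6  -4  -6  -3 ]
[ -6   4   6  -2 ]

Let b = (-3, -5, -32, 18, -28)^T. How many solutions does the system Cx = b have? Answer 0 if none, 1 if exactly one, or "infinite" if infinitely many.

Row reduce the augmented matrix [C | b].
R2 ← R2 + (2/3)·R1: [0, 2/3, 1, -1, -7]
R3 ← R3 + (2/3)·R1: [0, 8/3, 4, -7, -34]
R4 ← R4 − R1: [0, -2, -3, 3, 21]
R5 ← R5 + R1: [0, 2, 3, -8, -31]
R3 ← R3 − (4)·R2: [0, 0, 0, -3, -6]
R4 ← R4 + (3)·R2: [0, 0, 0, 0, 0]
R5 ← R5 − (3)·R2: [0, 0, 0, -5, -10]
R5 ← R5 − (5/3)·R3: [0, 0, 0, 0, 0]
The echelon form has 3 nonzero rows, and every pivot lies in the first 4 columns, so rank(C) = rank([C|b]) = 3.
The system is consistent.
rank = 3 < 4 unknowns, so there are infinitely many solutions.

infinite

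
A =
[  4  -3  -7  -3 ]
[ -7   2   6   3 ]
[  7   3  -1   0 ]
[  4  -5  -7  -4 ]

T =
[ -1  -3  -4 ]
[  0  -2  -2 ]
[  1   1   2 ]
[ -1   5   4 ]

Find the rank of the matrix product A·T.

2

First compute AT:
[[ -8, -28, -36],
 [ 10,  38,  48],
 [ -8, -28, -36],
 [ -7, -29, -36]]
Now row reduce the product.
R2 ← R2 + (5/4)·R1: [0, 3, 3]
R3 ← R3 − R1: [0, 0, 0]
R4 ← R4 − (7/8)·R1: [0, -9/2, -9/2]
R4 ← R4 + (3/2)·R2: [0, 0, 0]
2 nonzero rows, so rank(AT) = 2.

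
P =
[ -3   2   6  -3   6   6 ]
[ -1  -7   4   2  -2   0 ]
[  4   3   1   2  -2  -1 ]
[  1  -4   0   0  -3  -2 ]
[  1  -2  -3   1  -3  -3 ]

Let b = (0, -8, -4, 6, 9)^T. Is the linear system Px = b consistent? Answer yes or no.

no

Row reduce the augmented matrix [P | b].
R2 ← R2 − (1/3)·R1: [0, -23/3, 2, 3, -4, -2, -8]
R3 ← R3 + (4/3)·R1: [0, 17/3, 9, -2, 6, 7, -4]
R4 ← R4 + (1/3)·R1: [0, -10/3, 2, -1, -1, 0, 6]
R5 ← R5 + (1/3)·R1: [0, -4/3, -1, 0, -1, -1, 9]
R3 ← R3 + (17/23)·R2: [0, 0, 241/23, 5/23, 70/23, 127/23, -228/23]
R4 ← R4 − (10/23)·R2: [0, 0, 26/23, -53/23, 17/23, 20/23, 218/23]
R5 ← R5 − (4/23)·R2: [0, 0, -31/23, -12/23, -7/23, -15/23, 239/23]
R4 ← R4 − (26/241)·R3: [0, 0, 0, -561/241, 99/241, 66/241, 2542/241]
R5 ← R5 + (31/241)·R3: [0, 0, 0, -119/241, 21/241, 14/241, 2197/241]
R5 ← R5 − (7/33)·R4: [0, 0, 0, 0, 0, 0, 227/33]
The echelon form has 5 nonzero rows; the last pivot sits in the augmented column, so rank(P) = 4 but rank([P|b]) = 5.
Since the ranks differ, the system is inconsistent.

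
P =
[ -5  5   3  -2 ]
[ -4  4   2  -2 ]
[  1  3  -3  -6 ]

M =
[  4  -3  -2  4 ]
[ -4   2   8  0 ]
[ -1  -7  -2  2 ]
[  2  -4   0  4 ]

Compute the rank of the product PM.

3

First compute PM:
[[-47,  12,  44, -22],
 [-38,  14,  36, -20],
 [-17,  48,  28, -26]]
Now row reduce the product.
R2 ← R2 − (38/47)·R1: [0, 202/47, 20/47, -104/47]
R3 ← R3 − (17/47)·R1: [0, 2052/47, 568/47, -848/47]
R3 ← R3 − (1026/101)·R2: [0, 0, 784/101, 448/101]
3 nonzero rows, so rank(PM) = 3.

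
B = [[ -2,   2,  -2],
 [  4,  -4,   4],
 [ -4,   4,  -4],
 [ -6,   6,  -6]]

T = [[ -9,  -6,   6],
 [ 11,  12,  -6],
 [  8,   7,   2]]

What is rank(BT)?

First compute BT:
[[ 24,  22, -28],
 [-48, -44,  56],
 [ 48,  44, -56],
 [ 72,  66, -84]]
Now row reduce the product.
R2 ← R2 + (2)·R1: [0, 0, 0]
R3 ← R3 − (2)·R1: [0, 0, 0]
R4 ← R4 − (3)·R1: [0, 0, 0]
1 nonzero row, so rank(BT) = 1.

1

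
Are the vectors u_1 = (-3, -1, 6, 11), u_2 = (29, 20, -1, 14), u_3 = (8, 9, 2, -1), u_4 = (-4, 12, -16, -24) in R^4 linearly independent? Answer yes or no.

yes

Form the matrix with these vectors as rows and row reduce.
R2 ← R2 + (29/3)·R1: [0, 31/3, 57, 361/3]
R3 ← R3 + (8/3)·R1: [0, 19/3, 18, 85/3]
R4 ← R4 − (4/3)·R1: [0, 40/3, -24, -116/3]
R3 ← R3 − (19/31)·R2: [0, 0, -525/31, -1408/31]
R4 ← R4 − (40/31)·R2: [0, 0, -3024/31, -6012/31]
R4 ← R4 − (144/25)·R3: [0, 0, 0, 1692/25]
4 nonzero rows, so the 4 vectors span a space of dimension 4.
Since 4 = 4, the vectors are linearly independent.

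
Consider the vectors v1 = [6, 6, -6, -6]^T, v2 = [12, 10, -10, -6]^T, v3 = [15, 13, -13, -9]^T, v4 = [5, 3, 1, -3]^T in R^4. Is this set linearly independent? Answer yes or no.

Form the matrix with these vectors as rows and row reduce.
R2 ← R2 − (2)·R1: [0, -2, 2, 6]
R3 ← R3 − (5/2)·R1: [0, -2, 2, 6]
R4 ← R4 − (5/6)·R1: [0, -2, 6, 2]
R3 ← R3 − R2: [0, 0, 0, 0]
R4 ← R4 − R2: [0, 0, 4, -4]
Swap R3 ↔ R4
3 nonzero rows, so the 4 vectors span a space of dimension 3.
Since 3 < 4, the vectors are linearly dependent.

no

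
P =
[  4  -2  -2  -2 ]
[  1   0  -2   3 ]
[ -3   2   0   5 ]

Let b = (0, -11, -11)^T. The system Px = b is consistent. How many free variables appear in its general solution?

Row reduce the augmented matrix [P | b].
R2 ← R2 − (1/4)·R1: [0, 1/2, -3/2, 7/2, -11]
R3 ← R3 + (3/4)·R1: [0, 1/2, -3/2, 7/2, -11]
R3 ← R3 − R2: [0, 0, 0, 0, 0]
The echelon form has 2 nonzero rows, and every pivot lies in the first 4 columns, so rank(P) = rank([P|b]) = 2.
The system is consistent.
Free variables = (unknowns) − (rank) = 4 − 2 = 2.

2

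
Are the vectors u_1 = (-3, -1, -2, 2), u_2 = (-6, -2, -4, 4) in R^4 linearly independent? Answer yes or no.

Form the matrix with these vectors as rows and row reduce.
R2 ← R2 − (2)·R1: [0, 0, 0, 0]
1 nonzero row, so the 2 vectors span a space of dimension 1.
Since 1 < 2, the vectors are linearly dependent.

no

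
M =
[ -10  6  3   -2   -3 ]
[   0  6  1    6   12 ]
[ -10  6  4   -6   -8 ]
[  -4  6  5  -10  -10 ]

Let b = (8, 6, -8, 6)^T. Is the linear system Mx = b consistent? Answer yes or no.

Row reduce the augmented matrix [M | b].
R3 ← R3 − R1: [0, 0, 1, -4, -5, -16]
R4 ← R4 − (2/5)·R1: [0, 18/5, 19/5, -46/5, -44/5, 14/5]
R4 ← R4 − (3/5)·R2: [0, 0, 16/5, -64/5, -16, -4/5]
R4 ← R4 − (16/5)·R3: [0, 0, 0, 0, 0, 252/5]
The echelon form has 4 nonzero rows; the last pivot sits in the augmented column, so rank(M) = 3 but rank([M|b]) = 4.
Since the ranks differ, the system is inconsistent.

no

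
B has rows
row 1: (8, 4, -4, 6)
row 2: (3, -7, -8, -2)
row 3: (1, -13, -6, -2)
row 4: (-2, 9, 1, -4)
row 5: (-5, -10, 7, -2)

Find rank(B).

4

Row reduce to echelon form.
R2 ← R2 − (3/8)·R1: [0, -17/2, -13/2, -17/4]
R3 ← R3 − (1/8)·R1: [0, -27/2, -11/2, -11/4]
R4 ← R4 + (1/4)·R1: [0, 10, 0, -5/2]
R5 ← R5 + (5/8)·R1: [0, -15/2, 9/2, 7/4]
R3 ← R3 − (27/17)·R2: [0, 0, 82/17, 4]
R4 ← R4 + (20/17)·R2: [0, 0, -130/17, -15/2]
R5 ← R5 − (15/17)·R2: [0, 0, 174/17, 11/2]
R4 ← R4 + (65/41)·R3: [0, 0, 0, -95/82]
R5 ← R5 − (87/41)·R3: [0, 0, 0, -245/82]
R5 ← R5 − (49/19)·R4: [0, 0, 0, 0]
Echelon form has 4 nonzero rows, so rank(B) = 4.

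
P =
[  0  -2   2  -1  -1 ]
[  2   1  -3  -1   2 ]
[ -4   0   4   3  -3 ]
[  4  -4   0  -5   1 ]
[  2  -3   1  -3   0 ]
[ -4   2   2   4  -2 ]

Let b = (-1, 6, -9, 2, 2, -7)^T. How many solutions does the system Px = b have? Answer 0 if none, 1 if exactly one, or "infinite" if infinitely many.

Row reduce the augmented matrix [P | b].
Swap R1 ↔ R2
R3 ← R3 + (2)·R1: [0, 2, -2, 1, 1, 3]
R4 ← R4 − (2)·R1: [0, -6, 6, -3, -3, -10]
R5 ← R5 − R1: [0, -4, 4, -2, -2, -4]
R6 ← R6 + (2)·R1: [0, 4, -4, 2, 2, 5]
R3 ← R3 + R2: [0, 0, 0, 0, 0, 2]
R4 ← R4 − (3)·R2: [0, 0, 0, 0, 0, -7]
R5 ← R5 − (2)·R2: [0, 0, 0, 0, 0, -2]
R6 ← R6 + (2)·R2: [0, 0, 0, 0, 0, 3]
R4 ← R4 + (7/2)·R3: [0, 0, 0, 0, 0, 0]
R5 ← R5 + R3: [0, 0, 0, 0, 0, 0]
R6 ← R6 − (3/2)·R3: [0, 0, 0, 0, 0, 0]
The echelon form has 3 nonzero rows; the last pivot sits in the augmented column, so rank(P) = 2 but rank([P|b]) = 3.
Since the ranks differ, the system is inconsistent.
It has no solutions.

0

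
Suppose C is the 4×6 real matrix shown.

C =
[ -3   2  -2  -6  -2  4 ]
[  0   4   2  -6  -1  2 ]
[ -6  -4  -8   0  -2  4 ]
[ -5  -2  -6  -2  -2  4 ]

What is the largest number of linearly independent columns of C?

Row reduce to echelon form.
R3 ← R3 − (2)·R1: [0, -8, -4, 12, 2, -4]
R4 ← R4 − (5/3)·R1: [0, -16/3, -8/3, 8, 4/3, -8/3]
R3 ← R3 + (2)·R2: [0, 0, 0, 0, 0, 0]
R4 ← R4 + (4/3)·R2: [0, 0, 0, 0, 0, 0]
Echelon form has 2 nonzero rows, so rank(C) = 2.
The rank gives the maximum number of linearly independent columns: 2.

2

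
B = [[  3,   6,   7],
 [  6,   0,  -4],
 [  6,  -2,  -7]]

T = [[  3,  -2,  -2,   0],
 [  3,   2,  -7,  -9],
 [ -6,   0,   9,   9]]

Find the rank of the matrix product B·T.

First compute BT:
[[-15,   6,  15,   9],
 [ 42, -12, -48, -36],
 [ 54, -16, -61, -45]]
Now row reduce the product.
R2 ← R2 + (14/5)·R1: [0, 24/5, -6, -54/5]
R3 ← R3 + (18/5)·R1: [0, 28/5, -7, -63/5]
R3 ← R3 − (7/6)·R2: [0, 0, 0, 0]
2 nonzero rows, so rank(BT) = 2.

2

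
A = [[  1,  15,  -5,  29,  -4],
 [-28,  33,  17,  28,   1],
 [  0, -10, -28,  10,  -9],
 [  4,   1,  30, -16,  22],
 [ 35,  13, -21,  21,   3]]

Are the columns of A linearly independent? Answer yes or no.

Row reduce A to echelon form.
R2 ← R2 + (28)·R1: [0, 453, -123, 840, -111]
R4 ← R4 − (4)·R1: [0, -59, 50, -132, 38]
R5 ← R5 − (35)·R1: [0, -512, 154, -994, 143]
R3 ← R3 + (10/453)·R2: [0, 0, -4638/151, 4310/151, -1729/151]
R4 ← R4 + (59/453)·R2: [0, 0, 5131/151, -3412/151, 3555/151]
R5 ← R5 + (512/453)·R2: [0, 0, 2262/151, -6734/151, 2649/151]
R4 ← R4 + (5131/4638)·R3: [0, 0, 0, 20827/2319, 50441/4638]
R5 ← R5 + (377/773)·R3: [0, 0, 0, -23712/773, 9244/773]
R5 ← R5 + (71136/20827)·R4: [0, 0, 0, 0, 1022708/20827]
5 pivots among 5 columns.
Every column is a pivot column, so the columns are linearly independent.

yes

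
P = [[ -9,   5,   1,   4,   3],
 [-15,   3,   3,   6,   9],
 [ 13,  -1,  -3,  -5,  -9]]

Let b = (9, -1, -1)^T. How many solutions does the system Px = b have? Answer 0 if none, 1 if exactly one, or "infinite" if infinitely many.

Row reduce the augmented matrix [P | b].
R2 ← R2 − (5/3)·R1: [0, -16/3, 4/3, -2/3, 4, -16]
R3 ← R3 + (13/9)·R1: [0, 56/9, -14/9, 7/9, -14/3, 12]
R3 ← R3 + (7/6)·R2: [0, 0, 0, 0, 0, -20/3]
The echelon form has 3 nonzero rows; the last pivot sits in the augmented column, so rank(P) = 2 but rank([P|b]) = 3.
Since the ranks differ, the system is inconsistent.
It has no solutions.

0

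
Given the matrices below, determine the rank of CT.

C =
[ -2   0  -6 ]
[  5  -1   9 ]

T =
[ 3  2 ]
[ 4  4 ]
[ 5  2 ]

First compute CT:
[[-36, -16],
 [ 56,  24]]
Now row reduce the product.
R2 ← R2 + (14/9)·R1: [0, -8/9]
2 nonzero rows, so rank(CT) = 2.

2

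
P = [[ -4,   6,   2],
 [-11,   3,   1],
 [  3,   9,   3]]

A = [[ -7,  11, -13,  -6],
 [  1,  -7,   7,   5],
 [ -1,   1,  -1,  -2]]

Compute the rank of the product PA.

First compute PA:
[[ 32, -84,  92,  50],
 [ 79, -141, 163,  79],
 [-15, -27,  21,  21]]
Now row reduce the product.
R2 ← R2 − (79/32)·R1: [0, 531/8, -513/8, -711/16]
R3 ← R3 + (15/32)·R1: [0, -531/8, 513/8, 711/16]
R3 ← R3 + R2: [0, 0, 0, 0]
2 nonzero rows, so rank(PA) = 2.

2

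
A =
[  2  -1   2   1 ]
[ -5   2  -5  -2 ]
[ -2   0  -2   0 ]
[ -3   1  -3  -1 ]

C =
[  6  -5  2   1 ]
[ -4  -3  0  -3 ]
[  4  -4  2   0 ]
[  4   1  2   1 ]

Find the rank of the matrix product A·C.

2

First compute AC:
[[ 28, -14,  10,   6],
 [-66,  37, -24, -13],
 [-20,  18,  -8,  -2],
 [-38,  23, -14,  -7]]
Now row reduce the product.
R2 ← R2 + (33/14)·R1: [0, 4, -3/7, 8/7]
R3 ← R3 + (5/7)·R1: [0, 8, -6/7, 16/7]
R4 ← R4 + (19/14)·R1: [0, 4, -3/7, 8/7]
R3 ← R3 − (2)·R2: [0, 0, 0, 0]
R4 ← R4 − R2: [0, 0, 0, 0]
2 nonzero rows, so rank(AC) = 2.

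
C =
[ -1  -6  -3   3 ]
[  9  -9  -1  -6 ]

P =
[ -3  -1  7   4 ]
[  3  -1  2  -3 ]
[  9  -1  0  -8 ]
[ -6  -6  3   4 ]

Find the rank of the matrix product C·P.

First compute CP:
[[-60,  -8, -10,  50],
 [-27,  37,  27,  47]]
Now row reduce the product.
R2 ← R2 − (9/20)·R1: [0, 203/5, 63/2, 49/2]
2 nonzero rows, so rank(CP) = 2.

2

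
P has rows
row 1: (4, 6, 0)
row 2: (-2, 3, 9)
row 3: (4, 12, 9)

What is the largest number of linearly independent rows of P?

2

Row reduce to echelon form.
R2 ← R2 + (1/2)·R1: [0, 6, 9]
R3 ← R3 − R1: [0, 6, 9]
R3 ← R3 − R2: [0, 0, 0]
Echelon form has 2 nonzero rows, so rank(P) = 2.
The rank gives the maximum number of linearly independent rows: 2.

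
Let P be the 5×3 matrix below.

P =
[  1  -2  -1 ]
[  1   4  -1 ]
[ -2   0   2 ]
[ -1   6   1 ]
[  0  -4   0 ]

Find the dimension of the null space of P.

Row reduce to echelon form.
R2 ← R2 − R1: [0, 6, 0]
R3 ← R3 + (2)·R1: [0, -4, 0]
R4 ← R4 + R1: [0, 4, 0]
R3 ← R3 + (2/3)·R2: [0, 0, 0]
R4 ← R4 − (2/3)·R2: [0, 0, 0]
R5 ← R5 + (2/3)·R2: [0, 0, 0]
2 nonzero rows, so rank(P) = 2.
P has 3 columns; by rank–nullity, nullity = 3 − 2 = 1.

1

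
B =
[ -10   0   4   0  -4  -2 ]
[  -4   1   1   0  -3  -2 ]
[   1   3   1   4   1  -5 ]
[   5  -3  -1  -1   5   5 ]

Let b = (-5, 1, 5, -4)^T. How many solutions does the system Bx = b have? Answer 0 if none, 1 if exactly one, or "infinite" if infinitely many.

0

Row reduce the augmented matrix [B | b].
R2 ← R2 − (2/5)·R1: [0, 1, -3/5, 0, -7/5, -6/5, 3]
R3 ← R3 + (1/10)·R1: [0, 3, 7/5, 4, 3/5, -26/5, 9/2]
R4 ← R4 + (1/2)·R1: [0, -3, 1, -1, 3, 4, -13/2]
R3 ← R3 − (3)·R2: [0, 0, 16/5, 4, 24/5, -8/5, -9/2]
R4 ← R4 + (3)·R2: [0, 0, -4/5, -1, -6/5, 2/5, 5/2]
R4 ← R4 + (1/4)·R3: [0, 0, 0, 0, 0, 0, 11/8]
The echelon form has 4 nonzero rows; the last pivot sits in the augmented column, so rank(B) = 3 but rank([B|b]) = 4.
Since the ranks differ, the system is inconsistent.
It has no solutions.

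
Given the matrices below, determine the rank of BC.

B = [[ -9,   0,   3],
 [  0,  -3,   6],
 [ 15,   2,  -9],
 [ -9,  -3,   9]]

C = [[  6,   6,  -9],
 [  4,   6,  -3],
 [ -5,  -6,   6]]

2

First compute BC:
[[-69, -72,  99],
 [-42, -54,  45],
 [143, 156, -195],
 [-111, -126, 144]]
Now row reduce the product.
R2 ← R2 − (14/23)·R1: [0, -234/23, -351/23]
R3 ← R3 + (143/69)·R1: [0, 156/23, 234/23]
R4 ← R4 − (37/23)·R1: [0, -234/23, -351/23]
R3 ← R3 + (2/3)·R2: [0, 0, 0]
R4 ← R4 − R2: [0, 0, 0]
2 nonzero rows, so rank(BC) = 2.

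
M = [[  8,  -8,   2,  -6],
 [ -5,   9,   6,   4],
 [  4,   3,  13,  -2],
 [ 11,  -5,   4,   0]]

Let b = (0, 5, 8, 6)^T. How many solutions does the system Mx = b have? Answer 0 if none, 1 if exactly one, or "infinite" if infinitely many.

Row reduce the augmented matrix [M | b].
R2 ← R2 + (5/8)·R1: [0, 4, 29/4, 1/4, 5]
R3 ← R3 − (1/2)·R1: [0, 7, 12, 1, 8]
R4 ← R4 − (11/8)·R1: [0, 6, 5/4, 33/4, 6]
R3 ← R3 − (7/4)·R2: [0, 0, -11/16, 9/16, -3/4]
R4 ← R4 − (3/2)·R2: [0, 0, -77/8, 63/8, -3/2]
R4 ← R4 − (14)·R3: [0, 0, 0, 0, 9]
The echelon form has 4 nonzero rows; the last pivot sits in the augmented column, so rank(M) = 3 but rank([M|b]) = 4.
Since the ranks differ, the system is inconsistent.
It has no solutions.

0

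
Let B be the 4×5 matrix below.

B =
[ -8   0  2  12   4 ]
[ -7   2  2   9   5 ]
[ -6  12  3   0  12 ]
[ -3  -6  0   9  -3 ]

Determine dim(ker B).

3

Row reduce to echelon form.
R2 ← R2 − (7/8)·R1: [0, 2, 1/4, -3/2, 3/2]
R3 ← R3 − (3/4)·R1: [0, 12, 3/2, -9, 9]
R4 ← R4 − (3/8)·R1: [0, -6, -3/4, 9/2, -9/2]
R3 ← R3 − (6)·R2: [0, 0, 0, 0, 0]
R4 ← R4 + (3)·R2: [0, 0, 0, 0, 0]
2 nonzero rows, so rank(B) = 2.
B has 5 columns; by rank–nullity, nullity = 5 − 2 = 3.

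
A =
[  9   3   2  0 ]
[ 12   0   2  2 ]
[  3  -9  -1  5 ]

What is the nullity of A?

2

Row reduce to echelon form.
R2 ← R2 − (4/3)·R1: [0, -4, -2/3, 2]
R3 ← R3 − (1/3)·R1: [0, -10, -5/3, 5]
R3 ← R3 − (5/2)·R2: [0, 0, 0, 0]
2 nonzero rows, so rank(A) = 2.
A has 4 columns; by rank–nullity, nullity = 4 − 2 = 2.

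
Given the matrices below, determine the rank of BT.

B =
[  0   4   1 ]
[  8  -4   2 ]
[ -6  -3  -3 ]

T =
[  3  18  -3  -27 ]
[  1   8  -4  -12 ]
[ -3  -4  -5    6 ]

First compute BT:
[[  1,  28, -21, -42],
 [ 14, 104, -18, -156],
 [-12, -120,  45, 180]]
Now row reduce the product.
R2 ← R2 − (14)·R1: [0, -288, 276, 432]
R3 ← R3 + (12)·R1: [0, 216, -207, -324]
R3 ← R3 + (3/4)·R2: [0, 0, 0, 0]
2 nonzero rows, so rank(BT) = 2.

2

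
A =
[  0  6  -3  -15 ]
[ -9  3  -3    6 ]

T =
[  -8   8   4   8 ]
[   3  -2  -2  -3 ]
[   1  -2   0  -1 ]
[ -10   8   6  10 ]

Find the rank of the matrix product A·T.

2

First compute AT:
[[165, -126, -102, -165],
 [ 18, -24,  -6, -18]]
Now row reduce the product.
R2 ← R2 − (6/55)·R1: [0, -564/55, 282/55, 0]
2 nonzero rows, so rank(AT) = 2.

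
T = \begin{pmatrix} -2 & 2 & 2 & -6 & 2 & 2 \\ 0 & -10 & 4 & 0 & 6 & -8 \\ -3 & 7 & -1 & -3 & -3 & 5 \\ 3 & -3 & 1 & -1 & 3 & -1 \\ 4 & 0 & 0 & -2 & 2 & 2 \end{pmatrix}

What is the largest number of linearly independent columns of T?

3

Row reduce to echelon form.
R3 ← R3 − (3/2)·R1: [0, 4, -4, 6, -6, 2]
R4 ← R4 + (3/2)·R1: [0, 0, 4, -10, 6, 2]
R5 ← R5 + (2)·R1: [0, 4, 4, -14, 6, 6]
R3 ← R3 + (2/5)·R2: [0, 0, -12/5, 6, -18/5, -6/5]
R5 ← R5 + (2/5)·R2: [0, 0, 28/5, -14, 42/5, 14/5]
R4 ← R4 + (5/3)·R3: [0, 0, 0, 0, 0, 0]
R5 ← R5 + (7/3)·R3: [0, 0, 0, 0, 0, 0]
Echelon form has 3 nonzero rows, so rank(T) = 3.
The rank gives the maximum number of linearly independent columns: 3.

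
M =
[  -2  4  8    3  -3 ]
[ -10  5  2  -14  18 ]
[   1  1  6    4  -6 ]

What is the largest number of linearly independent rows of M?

3

Row reduce to echelon form.
R2 ← R2 − (5)·R1: [0, -15, -38, -29, 33]
R3 ← R3 + (1/2)·R1: [0, 3, 10, 11/2, -15/2]
R3 ← R3 + (1/5)·R2: [0, 0, 12/5, -3/10, -9/10]
Echelon form has 3 nonzero rows, so rank(M) = 3.
The rank gives the maximum number of linearly independent rows: 3.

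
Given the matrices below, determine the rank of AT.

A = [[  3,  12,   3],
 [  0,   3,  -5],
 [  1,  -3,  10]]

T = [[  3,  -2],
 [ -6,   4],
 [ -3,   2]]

First compute AT:
[[-72,  48],
 [ -3,   2],
 [ -9,   6]]
Now row reduce the product.
R2 ← R2 − (1/24)·R1: [0, 0]
R3 ← R3 − (1/8)·R1: [0, 0]
1 nonzero row, so rank(AT) = 1.

1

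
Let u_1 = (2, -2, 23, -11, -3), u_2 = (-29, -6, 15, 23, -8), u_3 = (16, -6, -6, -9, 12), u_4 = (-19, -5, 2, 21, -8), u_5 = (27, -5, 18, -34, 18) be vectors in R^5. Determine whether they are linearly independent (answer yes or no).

yes

Form the matrix with these vectors as rows and row reduce.
R2 ← R2 + (29/2)·R1: [0, -35, 697/2, -273/2, -103/2]
R3 ← R3 − (8)·R1: [0, 10, -190, 79, 36]
R4 ← R4 + (19/2)·R1: [0, -24, 441/2, -167/2, -73/2]
R5 ← R5 − (27/2)·R1: [0, 22, -585/2, 229/2, 117/2]
R3 ← R3 + (2/7)·R2: [0, 0, -633/7, 40, 149/7]
R4 ← R4 − (24/35)·R2: [0, 0, -1293/70, 101/10, -83/70]
R5 ← R5 + (22/35)·R2: [0, 0, -5141/70, 287/10, 1829/70]
R4 ← R4 − (431/2110)·R3: [0, 0, 0, 4071/2110, -5838/1055]
R5 ← R5 − (5141/6330)·R3: [0, 0, 0, -23969/6330, 27982/3165]
R5 ← R5 + (23969/12213)·R4: [0, 0, 0, 0, -2740/1357]
5 nonzero rows, so the 5 vectors span a space of dimension 5.
Since 5 = 5, the vectors are linearly independent.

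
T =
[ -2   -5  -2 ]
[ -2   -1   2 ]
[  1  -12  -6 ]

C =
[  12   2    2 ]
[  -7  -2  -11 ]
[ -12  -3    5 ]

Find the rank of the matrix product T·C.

First compute TC:
[[ 35,  12,  41],
 [-41,  -8,  17],
 [168,  44, 104]]
Now row reduce the product.
R2 ← R2 + (41/35)·R1: [0, 212/35, 2276/35]
R3 ← R3 − (24/5)·R1: [0, -68/5, -464/5]
R3 ← R3 + (119/53)·R2: [0, 0, 2820/53]
3 nonzero rows, so rank(TC) = 3.

3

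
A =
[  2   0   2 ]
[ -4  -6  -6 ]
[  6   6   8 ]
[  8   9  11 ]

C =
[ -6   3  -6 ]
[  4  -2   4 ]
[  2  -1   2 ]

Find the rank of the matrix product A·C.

1

First compute AC:
[[ -8,   4,  -8],
 [-12,   6, -12],
 [  4,  -2,   4],
 [ 10,  -5,  10]]
Now row reduce the product.
R2 ← R2 − (3/2)·R1: [0, 0, 0]
R3 ← R3 + (1/2)·R1: [0, 0, 0]
R4 ← R4 + (5/4)·R1: [0, 0, 0]
1 nonzero row, so rank(AC) = 1.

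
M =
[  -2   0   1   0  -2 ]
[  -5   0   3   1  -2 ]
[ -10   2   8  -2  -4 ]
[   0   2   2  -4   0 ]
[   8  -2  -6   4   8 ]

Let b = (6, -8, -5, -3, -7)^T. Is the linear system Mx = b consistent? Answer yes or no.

Row reduce the augmented matrix [M | b].
R2 ← R2 − (5/2)·R1: [0, 0, 1/2, 1, 3, -23]
R3 ← R3 − (5)·R1: [0, 2, 3, -2, 6, -35]
R5 ← R5 + (4)·R1: [0, -2, -2, 4, 0, 17]
Swap R2 ↔ R3
R4 ← R4 − R2: [0, 0, -1, -2, -6, 32]
R5 ← R5 + R2: [0, 0, 1, 2, 6, -18]
R4 ← R4 + (2)·R3: [0, 0, 0, 0, 0, -14]
R5 ← R5 − (2)·R3: [0, 0, 0, 0, 0, 28]
R5 ← R5 + (2)·R4: [0, 0, 0, 0, 0, 0]
The echelon form has 4 nonzero rows; the last pivot sits in the augmented column, so rank(M) = 3 but rank([M|b]) = 4.
Since the ranks differ, the system is inconsistent.

no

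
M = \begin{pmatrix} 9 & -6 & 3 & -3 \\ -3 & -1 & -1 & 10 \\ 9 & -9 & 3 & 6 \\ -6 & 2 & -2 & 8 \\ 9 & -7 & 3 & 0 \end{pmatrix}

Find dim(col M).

2

Row reduce to echelon form.
R2 ← R2 + (1/3)·R1: [0, -3, 0, 9]
R3 ← R3 − R1: [0, -3, 0, 9]
R4 ← R4 + (2/3)·R1: [0, -2, 0, 6]
R5 ← R5 − R1: [0, -1, 0, 3]
R3 ← R3 − R2: [0, 0, 0, 0]
R4 ← R4 − (2/3)·R2: [0, 0, 0, 0]
R5 ← R5 − (1/3)·R2: [0, 0, 0, 0]
Echelon form has 2 nonzero rows, so rank(M) = 2.
The column space has dimension equal to the rank: 2.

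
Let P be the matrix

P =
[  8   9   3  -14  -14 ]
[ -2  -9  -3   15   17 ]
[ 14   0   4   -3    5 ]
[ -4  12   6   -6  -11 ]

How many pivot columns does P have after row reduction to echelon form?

Row reduce to echelon form.
R2 ← R2 + (1/4)·R1: [0, -27/4, -9/4, 23/2, 27/2]
R3 ← R3 − (7/4)·R1: [0, -63/4, -5/4, 43/2, 59/2]
R4 ← R4 + (1/2)·R1: [0, 33/2, 15/2, -13, -18]
R3 ← R3 − (7/3)·R2: [0, 0, 4, -16/3, -2]
R4 ← R4 + (22/9)·R2: [0, 0, 2, 136/9, 15]
R4 ← R4 − (1/2)·R3: [0, 0, 0, 160/9, 16]
Echelon form has 4 nonzero rows, so rank(P) = 4.
Each nonzero row contributes one pivot column: 4 pivot columns.

4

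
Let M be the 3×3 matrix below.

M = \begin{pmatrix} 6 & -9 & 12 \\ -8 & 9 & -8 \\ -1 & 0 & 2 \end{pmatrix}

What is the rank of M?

Row reduce to echelon form.
R2 ← R2 + (4/3)·R1: [0, -3, 8]
R3 ← R3 + (1/6)·R1: [0, -3/2, 4]
R3 ← R3 − (1/2)·R2: [0, 0, 0]
Echelon form has 2 nonzero rows, so rank(M) = 2.

2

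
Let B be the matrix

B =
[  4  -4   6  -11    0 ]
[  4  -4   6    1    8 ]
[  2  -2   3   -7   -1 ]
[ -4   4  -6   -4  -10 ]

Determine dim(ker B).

3

Row reduce to echelon form.
R2 ← R2 − R1: [0, 0, 0, 12, 8]
R3 ← R3 − (1/2)·R1: [0, 0, 0, -3/2, -1]
R4 ← R4 + R1: [0, 0, 0, -15, -10]
R3 ← R3 + (1/8)·R2: [0, 0, 0, 0, 0]
R4 ← R4 + (5/4)·R2: [0, 0, 0, 0, 0]
2 nonzero rows, so rank(B) = 2.
B has 5 columns; by rank–nullity, nullity = 5 − 2 = 3.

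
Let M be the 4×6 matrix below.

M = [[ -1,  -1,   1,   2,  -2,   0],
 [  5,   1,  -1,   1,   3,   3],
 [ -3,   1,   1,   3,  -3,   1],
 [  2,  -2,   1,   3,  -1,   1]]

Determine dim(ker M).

3

Row reduce to echelon form.
R2 ← R2 + (5)·R1: [0, -4, 4, 11, -7, 3]
R3 ← R3 − (3)·R1: [0, 4, -2, -3, 3, 1]
R4 ← R4 + (2)·R1: [0, -4, 3, 7, -5, 1]
R3 ← R3 + R2: [0, 0, 2, 8, -4, 4]
R4 ← R4 − R2: [0, 0, -1, -4, 2, -2]
R4 ← R4 + (1/2)·R3: [0, 0, 0, 0, 0, 0]
3 nonzero rows, so rank(M) = 3.
M has 6 columns; by rank–nullity, nullity = 6 − 3 = 3.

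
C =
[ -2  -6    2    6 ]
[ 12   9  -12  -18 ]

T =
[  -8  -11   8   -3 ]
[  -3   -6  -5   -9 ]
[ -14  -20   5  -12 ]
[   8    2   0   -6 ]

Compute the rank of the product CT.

2

First compute CT:
[[ 54,  30,  24,   0],
 [-99,  18,  -9, 135]]
Now row reduce the product.
R2 ← R2 + (11/6)·R1: [0, 73, 35, 135]
2 nonzero rows, so rank(CT) = 2.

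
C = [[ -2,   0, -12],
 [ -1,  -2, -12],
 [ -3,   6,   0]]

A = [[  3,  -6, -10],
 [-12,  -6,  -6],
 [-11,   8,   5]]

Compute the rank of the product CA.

2

First compute CA:
[[126, -84, -40],
 [153, -78, -38],
 [-81, -18,  -6]]
Now row reduce the product.
R2 ← R2 − (17/14)·R1: [0, 24, 74/7]
R3 ← R3 + (9/14)·R1: [0, -72, -222/7]
R3 ← R3 + (3)·R2: [0, 0, 0]
2 nonzero rows, so rank(CA) = 2.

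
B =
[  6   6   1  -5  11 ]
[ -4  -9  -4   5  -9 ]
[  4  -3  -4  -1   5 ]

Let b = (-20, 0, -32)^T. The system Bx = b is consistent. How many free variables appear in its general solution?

3

Row reduce the augmented matrix [B | b].
R2 ← R2 + (2/3)·R1: [0, -5, -10/3, 5/3, -5/3, -40/3]
R3 ← R3 − (2/3)·R1: [0, -7, -14/3, 7/3, -7/3, -56/3]
R3 ← R3 − (7/5)·R2: [0, 0, 0, 0, 0, 0]
The echelon form has 2 nonzero rows, and every pivot lies in the first 5 columns, so rank(B) = rank([B|b]) = 2.
The system is consistent.
Free variables = (unknowns) − (rank) = 5 − 2 = 3.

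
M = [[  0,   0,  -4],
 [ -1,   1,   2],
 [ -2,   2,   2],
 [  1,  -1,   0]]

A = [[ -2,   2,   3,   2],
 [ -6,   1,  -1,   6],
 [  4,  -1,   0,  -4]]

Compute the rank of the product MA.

2

First compute MA:
[[-16,   4,   0,  16],
 [  4,  -3,  -4,  -4],
 [  0,  -4,  -8,   0],
 [  4,   1,   4,  -4]]
Now row reduce the product.
R2 ← R2 + (1/4)·R1: [0, -2, -4, 0]
R4 ← R4 + (1/4)·R1: [0, 2, 4, 0]
R3 ← R3 − (2)·R2: [0, 0, 0, 0]
R4 ← R4 + R2: [0, 0, 0, 0]
2 nonzero rows, so rank(MA) = 2.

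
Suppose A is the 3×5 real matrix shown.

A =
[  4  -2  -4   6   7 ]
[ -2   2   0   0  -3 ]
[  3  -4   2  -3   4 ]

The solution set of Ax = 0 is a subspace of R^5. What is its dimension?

3

Row reduce to echelon form.
R2 ← R2 + (1/2)·R1: [0, 1, -2, 3, 1/2]
R3 ← R3 − (3/4)·R1: [0, -5/2, 5, -15/2, -5/4]
R3 ← R3 + (5/2)·R2: [0, 0, 0, 0, 0]
2 nonzero rows, so rank(A) = 2.
A has 5 columns; by rank–nullity, nullity = 5 − 2 = 3.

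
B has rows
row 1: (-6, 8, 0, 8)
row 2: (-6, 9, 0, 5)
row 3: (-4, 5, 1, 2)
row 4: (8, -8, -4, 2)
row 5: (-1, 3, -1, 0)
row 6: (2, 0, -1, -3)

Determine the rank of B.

Row reduce to echelon form.
R2 ← R2 − R1: [0, 1, 0, -3]
R3 ← R3 − (2/3)·R1: [0, -1/3, 1, -10/3]
R4 ← R4 + (4/3)·R1: [0, 8/3, -4, 38/3]
R5 ← R5 − (1/6)·R1: [0, 5/3, -1, -4/3]
R6 ← R6 + (1/3)·R1: [0, 8/3, -1, -1/3]
R3 ← R3 + (1/3)·R2: [0, 0, 1, -13/3]
R4 ← R4 − (8/3)·R2: [0, 0, -4, 62/3]
R5 ← R5 − (5/3)·R2: [0, 0, -1, 11/3]
R6 ← R6 − (8/3)·R2: [0, 0, -1, 23/3]
R4 ← R4 + (4)·R3: [0, 0, 0, 10/3]
R5 ← R5 + R3: [0, 0, 0, -2/3]
R6 ← R6 + R3: [0, 0, 0, 10/3]
R5 ← R5 + (1/5)·R4: [0, 0, 0, 0]
R6 ← R6 − R4: [0, 0, 0, 0]
Echelon form has 4 nonzero rows, so rank(B) = 4.

4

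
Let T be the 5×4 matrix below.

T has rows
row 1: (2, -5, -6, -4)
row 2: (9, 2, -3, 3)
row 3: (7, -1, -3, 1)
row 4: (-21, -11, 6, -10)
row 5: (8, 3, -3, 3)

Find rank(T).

Row reduce to echelon form.
R2 ← R2 − (9/2)·R1: [0, 49/2, 24, 21]
R3 ← R3 − (7/2)·R1: [0, 33/2, 18, 15]
R4 ← R4 + (21/2)·R1: [0, -127/2, -57, -52]
R5 ← R5 − (4)·R1: [0, 23, 21, 19]
R3 ← R3 − (33/49)·R2: [0, 0, 90/49, 6/7]
R4 ← R4 + (127/49)·R2: [0, 0, 255/49, 17/7]
R5 ← R5 − (46/49)·R2: [0, 0, -75/49, -5/7]
R4 ← R4 − (17/6)·R3: [0, 0, 0, 0]
R5 ← R5 + (5/6)·R3: [0, 0, 0, 0]
Echelon form has 3 nonzero rows, so rank(T) = 3.

3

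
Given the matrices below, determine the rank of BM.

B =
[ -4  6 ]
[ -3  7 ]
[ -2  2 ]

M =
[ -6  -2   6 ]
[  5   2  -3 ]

2

First compute BM:
[[ 54,  20, -42],
 [ 53,  20, -39],
 [ 22,   8, -18]]
Now row reduce the product.
R2 ← R2 − (53/54)·R1: [0, 10/27, 20/9]
R3 ← R3 − (11/27)·R1: [0, -4/27, -8/9]
R3 ← R3 + (2/5)·R2: [0, 0, 0]
2 nonzero rows, so rank(BM) = 2.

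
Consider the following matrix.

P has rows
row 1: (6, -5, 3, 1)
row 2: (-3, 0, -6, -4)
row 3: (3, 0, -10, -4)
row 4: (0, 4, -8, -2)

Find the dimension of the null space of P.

Row reduce to echelon form.
R2 ← R2 + (1/2)·R1: [0, -5/2, -9/2, -7/2]
R3 ← R3 − (1/2)·R1: [0, 5/2, -23/2, -9/2]
R3 ← R3 + R2: [0, 0, -16, -8]
R4 ← R4 + (8/5)·R2: [0, 0, -76/5, -38/5]
R4 ← R4 − (19/20)·R3: [0, 0, 0, 0]
3 nonzero rows, so rank(P) = 3.
P has 4 columns; by rank–nullity, nullity = 4 − 3 = 1.

1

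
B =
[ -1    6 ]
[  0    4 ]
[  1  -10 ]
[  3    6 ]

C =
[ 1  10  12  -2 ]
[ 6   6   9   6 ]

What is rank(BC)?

First compute BC:
[[ 35,  26,  42,  38],
 [ 24,  24,  36,  24],
 [-59, -50, -78, -62],
 [ 39,  66,  90,  30]]
Now row reduce the product.
R2 ← R2 − (24/35)·R1: [0, 216/35, 36/5, -72/35]
R3 ← R3 + (59/35)·R1: [0, -216/35, -36/5, 72/35]
R4 ← R4 − (39/35)·R1: [0, 1296/35, 216/5, -432/35]
R3 ← R3 + R2: [0, 0, 0, 0]
R4 ← R4 − (6)·R2: [0, 0, 0, 0]
2 nonzero rows, so rank(BC) = 2.

2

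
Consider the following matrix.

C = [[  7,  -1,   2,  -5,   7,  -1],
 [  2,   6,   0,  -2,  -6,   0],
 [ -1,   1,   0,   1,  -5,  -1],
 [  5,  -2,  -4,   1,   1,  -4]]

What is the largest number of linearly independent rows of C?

Row reduce to echelon form.
R2 ← R2 − (2/7)·R1: [0, 44/7, -4/7, -4/7, -8, 2/7]
R3 ← R3 + (1/7)·R1: [0, 6/7, 2/7, 2/7, -4, -8/7]
R4 ← R4 − (5/7)·R1: [0, -9/7, -38/7, 32/7, -4, -23/7]
R3 ← R3 − (3/22)·R2: [0, 0, 4/11, 4/11, -32/11, -13/11]
R4 ← R4 + (9/44)·R2: [0, 0, -61/11, 49/11, -62/11, -71/22]
R4 ← R4 + (61/4)·R3: [0, 0, 0, 10, -50, -85/4]
Echelon form has 4 nonzero rows, so rank(C) = 4.
The rank gives the maximum number of linearly independent rows: 4.

4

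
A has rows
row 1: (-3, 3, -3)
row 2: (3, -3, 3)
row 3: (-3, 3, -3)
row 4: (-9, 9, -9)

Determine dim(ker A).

Row reduce to echelon form.
R2 ← R2 + R1: [0, 0, 0]
R3 ← R3 − R1: [0, 0, 0]
R4 ← R4 − (3)·R1: [0, 0, 0]
1 nonzero row, so rank(A) = 1.
A has 3 columns; by rank–nullity, nullity = 3 − 1 = 2.

2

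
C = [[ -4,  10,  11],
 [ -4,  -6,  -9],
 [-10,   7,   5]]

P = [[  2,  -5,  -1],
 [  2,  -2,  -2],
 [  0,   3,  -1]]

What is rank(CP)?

2

First compute CP:
[[ 12,  33, -27],
 [-20,   5,  25],
 [ -6,  51,  -9]]
Now row reduce the product.
R2 ← R2 + (5/3)·R1: [0, 60, -20]
R3 ← R3 + (1/2)·R1: [0, 135/2, -45/2]
R3 ← R3 − (9/8)·R2: [0, 0, 0]
2 nonzero rows, so rank(CP) = 2.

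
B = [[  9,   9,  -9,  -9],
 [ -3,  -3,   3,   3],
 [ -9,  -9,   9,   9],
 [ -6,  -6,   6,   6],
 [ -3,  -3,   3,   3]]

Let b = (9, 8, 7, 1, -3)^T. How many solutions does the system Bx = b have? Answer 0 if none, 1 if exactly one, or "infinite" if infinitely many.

Row reduce the augmented matrix [B | b].
R2 ← R2 + (1/3)·R1: [0, 0, 0, 0, 11]
R3 ← R3 + R1: [0, 0, 0, 0, 16]
R4 ← R4 + (2/3)·R1: [0, 0, 0, 0, 7]
R5 ← R5 + (1/3)·R1: [0, 0, 0, 0, 0]
R3 ← R3 − (16/11)·R2: [0, 0, 0, 0, 0]
R4 ← R4 − (7/11)·R2: [0, 0, 0, 0, 0]
The echelon form has 2 nonzero rows; the last pivot sits in the augmented column, so rank(B) = 1 but rank([B|b]) = 2.
Since the ranks differ, the system is inconsistent.
It has no solutions.

0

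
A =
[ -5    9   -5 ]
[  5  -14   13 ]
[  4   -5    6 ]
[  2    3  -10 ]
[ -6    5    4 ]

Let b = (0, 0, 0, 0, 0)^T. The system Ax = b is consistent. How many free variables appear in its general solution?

Row reduce the augmented matrix [A | b].
R2 ← R2 + R1: [0, -5, 8, 0]
R3 ← R3 + (4/5)·R1: [0, 11/5, 2, 0]
R4 ← R4 + (2/5)·R1: [0, 33/5, -12, 0]
R5 ← R5 − (6/5)·R1: [0, -29/5, 10, 0]
R3 ← R3 + (11/25)·R2: [0, 0, 138/25, 0]
R4 ← R4 + (33/25)·R2: [0, 0, -36/25, 0]
R5 ← R5 − (29/25)·R2: [0, 0, 18/25, 0]
R4 ← R4 + (6/23)·R3: [0, 0, 0, 0]
R5 ← R5 − (3/23)·R3: [0, 0, 0, 0]
The echelon form has 3 nonzero rows, and every pivot lies in the first 3 columns, so rank(A) = rank([A|b]) = 3.
The system is consistent.
Free variables = (unknowns) − (rank) = 3 − 3 = 0.

0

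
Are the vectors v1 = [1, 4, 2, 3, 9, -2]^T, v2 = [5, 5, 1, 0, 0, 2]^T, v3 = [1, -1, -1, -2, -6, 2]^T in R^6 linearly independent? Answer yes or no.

Form the matrix with these vectors as rows and row reduce.
R2 ← R2 − (5)·R1: [0, -15, -9, -15, -45, 12]
R3 ← R3 − R1: [0, -5, -3, -5, -15, 4]
R3 ← R3 − (1/3)·R2: [0, 0, 0, 0, 0, 0]
2 nonzero rows, so the 3 vectors span a space of dimension 2.
Since 2 < 3, the vectors are linearly dependent.

no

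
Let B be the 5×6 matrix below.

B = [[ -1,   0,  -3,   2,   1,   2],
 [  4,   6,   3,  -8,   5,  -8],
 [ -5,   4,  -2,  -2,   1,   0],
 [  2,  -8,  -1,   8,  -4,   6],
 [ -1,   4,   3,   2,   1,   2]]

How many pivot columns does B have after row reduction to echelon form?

Row reduce to echelon form.
R2 ← R2 + (4)·R1: [0, 6, -9, 0, 9, 0]
R3 ← R3 − (5)·R1: [0, 4, 13, -12, -4, -10]
R4 ← R4 + (2)·R1: [0, -8, -7, 12, -2, 10]
R5 ← R5 − R1: [0, 4, 6, 0, 0, 0]
R3 ← R3 − (2/3)·R2: [0, 0, 19, -12, -10, -10]
R4 ← R4 + (4/3)·R2: [0, 0, -19, 12, 10, 10]
R5 ← R5 − (2/3)·R2: [0, 0, 12, 0, -6, 0]
R4 ← R4 + R3: [0, 0, 0, 0, 0, 0]
R5 ← R5 − (12/19)·R3: [0, 0, 0, 144/19, 6/19, 120/19]
Swap R4 ↔ R5
Echelon form has 4 nonzero rows, so rank(B) = 4.
Each nonzero row contributes one pivot column: 4 pivot columns.

4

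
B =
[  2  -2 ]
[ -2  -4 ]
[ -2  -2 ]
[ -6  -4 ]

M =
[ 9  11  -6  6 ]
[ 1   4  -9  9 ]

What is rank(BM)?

First compute BM:
[[ 16,  14,   6,  -6],
 [-22, -38,  48, -48],
 [-20, -30,  30, -30],
 [-58, -82,  72, -72]]
Now row reduce the product.
R2 ← R2 + (11/8)·R1: [0, -75/4, 225/4, -225/4]
R3 ← R3 + (5/4)·R1: [0, -25/2, 75/2, -75/2]
R4 ← R4 + (29/8)·R1: [0, -125/4, 375/4, -375/4]
R3 ← R3 − (2/3)·R2: [0, 0, 0, 0]
R4 ← R4 − (5/3)·R2: [0, 0, 0, 0]
2 nonzero rows, so rank(BM) = 2.

2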